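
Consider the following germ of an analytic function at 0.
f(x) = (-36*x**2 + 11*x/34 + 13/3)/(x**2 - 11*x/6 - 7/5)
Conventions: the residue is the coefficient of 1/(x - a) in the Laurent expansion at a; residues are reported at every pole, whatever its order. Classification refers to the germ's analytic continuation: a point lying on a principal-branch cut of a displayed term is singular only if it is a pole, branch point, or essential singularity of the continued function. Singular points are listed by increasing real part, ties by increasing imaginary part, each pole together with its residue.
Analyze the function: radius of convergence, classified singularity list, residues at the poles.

Denominator factor (x**2 - 11*x/6 - 7/5): discriminant 1613/180, real irrational roots 11/12 + (1/60)*sqrt(8065) and 11/12 - (1/60)*sqrt(8065); poles of order 1, moduli 11/12 + (1/60)*sqrt(8065) and -11/12 + (1/60)*sqrt(8065).
The radius of convergence is the smallest modulus among the singular points: -11/12 + (1/60)*sqrt(8065).
The factor x**2 - 11*x/6 - 7/5 splits as (x - a)(x - a') with a = 11/12 - (1/60)*sqrt(8065), a' = 11/12 + (1/60)*sqrt(8065). At the order-1 pole a set g(x) = (x - a)*f(x) = [-36*x**2 + 11*x/34 + 13/3] / (x - a').
Simple pole: residue = g(a) at a = 11/12 - (1/60)*sqrt(8065), which is -2233/68 + (216791/548420)*sqrt(8065).
The factor x**2 - 11*x/6 - 7/5 splits as (x - a)(x - a') with a = 11/12 + (1/60)*sqrt(8065), a' = 11/12 - (1/60)*sqrt(8065). At the order-1 pole a set g(x) = (x - a)*f(x) = [-36*x**2 + 11*x/34 + 13/3] / (x - a').
Simple pole: residue = g(a) at a = 11/12 + (1/60)*sqrt(8065), which is -2233/68 - (216791/548420)*sqrt(8065).
List the singular points by increasing real part (a conjugate pair: the negative imaginary part first).

Radius of convergence at 0: -11/12 + (1/60)*sqrt(8065).
At 11/12 - (1/60)*sqrt(8065): a pole of order 1; residue -2233/68 + (216791/548420)*sqrt(8065).
At 11/12 + (1/60)*sqrt(8065): a pole of order 1; residue -2233/68 - (216791/548420)*sqrt(8065).


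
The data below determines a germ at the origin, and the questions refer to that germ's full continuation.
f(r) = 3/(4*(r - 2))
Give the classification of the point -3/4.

The point is a regular point.

Denominator factors: r - 2 = -11/4 at r = -3/4 — none vanishes.
So the germ continues analytically to -3/4.


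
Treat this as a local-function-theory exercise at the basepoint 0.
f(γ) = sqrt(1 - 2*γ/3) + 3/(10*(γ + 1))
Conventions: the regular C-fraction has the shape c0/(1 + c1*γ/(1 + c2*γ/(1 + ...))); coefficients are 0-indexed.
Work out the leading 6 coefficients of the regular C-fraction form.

The regular C-fraction coefficients are [13/10, 19/39, -25/247, -598/171, 6403/1656, 5537/310040].

Taylor coefficients (expand at 0): a_0 = 13/10, a_1 = -19/30, a_2 = 11/45, a_3 = -43/135, a_4 = 947/3240, a_5 = -2951/9720.
c0 = a_0 = 13/10. Peel one level at a time: if S = 1 + c*γ/S' with S'(0) = 1, then c is the γ-coefficient of S and S' = c*γ/(S - 1).
S_1 = c0/f = 1 + (19/39)*γ + (25/507)*γ^2 + ...; c1 = 19/39.
S_2 = c1*γ/(S_1 - 1) = 1 + (-25/247)*γ + (-1150/3249)*γ^2 + ...; c2 = -25/247.
S_3 = c2*γ/(S_2 - 1) = 1 + (-598/171)*γ + (4381/324)*γ^2 + ...; c3 = -598/171.
S_4 = c3*γ/(S_3 - 1) = 1 + (6403/1656)*γ + (-105203/1523520)*γ^2 + ...; c4 = 6403/1656.
S_5 = c4*γ/(S_4 - 1) = 1 + (5537/310040)*γ + ...; c5 = 5537/310040.


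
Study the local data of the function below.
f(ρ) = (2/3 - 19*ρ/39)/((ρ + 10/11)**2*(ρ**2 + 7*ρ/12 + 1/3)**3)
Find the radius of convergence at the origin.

Denominator factor (ρ**2 + 7*ρ/12 + 1/3)^3: discriminant -143/144, complex-conjugate roots (-7/24) + ((1/24)*sqrt(143))*i and (-7/24) - ((1/24)*sqrt(143))*i; poles of order 3, moduli (1/3)*sqrt(3) and (1/3)*sqrt(3).
Denominator factor (ρ + 10/11)^2: pole of order 2 at -10/11, modulus 10/11.
The radius of convergence is the smallest modulus among the singular points: (1/3)*sqrt(3).

The radius of convergence is (1/3)*sqrt(3).


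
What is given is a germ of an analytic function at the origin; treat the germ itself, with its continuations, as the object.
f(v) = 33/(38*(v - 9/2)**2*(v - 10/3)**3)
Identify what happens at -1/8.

Denominator factors: v - 9/2 = -37/8 at v = -1/8; v - 10/3 = -83/24 at v = -1/8 — none vanishes.
So the germ continues analytically to -1/8.

The point is a regular point.


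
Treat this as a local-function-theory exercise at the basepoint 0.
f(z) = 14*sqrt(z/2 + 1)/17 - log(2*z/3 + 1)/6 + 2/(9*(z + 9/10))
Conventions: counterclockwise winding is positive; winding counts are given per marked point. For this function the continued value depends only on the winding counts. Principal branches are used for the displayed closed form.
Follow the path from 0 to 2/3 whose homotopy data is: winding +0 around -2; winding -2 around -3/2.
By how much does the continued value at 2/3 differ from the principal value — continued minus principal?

The rational part is single-valued and drops out of the difference; each branch term changes only by its own monodromy.
(14/17)*sqrt(1 - z/(-2)): winding +0 is even, the square root returns to the same sheet, contribution 0.
(-1/6)*log(1 - z/(-3/2)): each positive loop around -3/2 adds 2*pi*i to the log, so winding -2 contributes (-1/6)*(-2)*2*pi*i = (2/3)*pi*i.
Summing the contributions at z = 2/3 gives (2/3)*pi*i.

Continued minus principal equals (2/3)*pi*i.


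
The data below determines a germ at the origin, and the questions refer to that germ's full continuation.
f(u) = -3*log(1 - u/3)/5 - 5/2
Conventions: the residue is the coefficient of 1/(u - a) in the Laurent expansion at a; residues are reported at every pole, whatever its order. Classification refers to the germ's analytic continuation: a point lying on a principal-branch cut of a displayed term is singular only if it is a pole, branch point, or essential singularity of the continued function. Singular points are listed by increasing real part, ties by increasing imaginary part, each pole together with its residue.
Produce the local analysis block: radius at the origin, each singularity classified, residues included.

Branch term (-3/5)*log(1 - u/(3)): its argument vanishes at u = 3, a logarithmic branch point, modulus 3.
The radius of convergence is the smallest modulus among the singular points: 3.

Radius of convergence at 0: 3.
At 3: a logarithmic branch point.


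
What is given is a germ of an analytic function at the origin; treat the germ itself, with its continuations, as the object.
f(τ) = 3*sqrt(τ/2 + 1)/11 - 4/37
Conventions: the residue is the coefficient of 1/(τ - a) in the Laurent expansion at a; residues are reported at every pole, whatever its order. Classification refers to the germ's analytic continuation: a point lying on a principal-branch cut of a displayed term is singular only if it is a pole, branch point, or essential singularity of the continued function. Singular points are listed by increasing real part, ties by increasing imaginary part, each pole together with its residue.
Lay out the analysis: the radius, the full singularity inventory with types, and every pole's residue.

Radius of convergence at 0: 2.
At -2: an algebraic (square-root) branch point.

Branch term (3/11)*sqrt(1 - τ/(-2)): its argument vanishes at τ = -2, a square-root branch point, modulus 2.
The radius of convergence is the smallest modulus among the singular points: 2.


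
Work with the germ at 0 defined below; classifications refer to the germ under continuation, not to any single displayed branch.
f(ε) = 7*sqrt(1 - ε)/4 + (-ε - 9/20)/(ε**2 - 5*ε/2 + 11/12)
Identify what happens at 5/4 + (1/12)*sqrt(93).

The denominator factor ε**2 - 5*ε/2 + 11/12 vanishes at 5/4 + (1/12)*sqrt(93) and appears to the power 1; the numerator there equals -17/10 - (1/12)*sqrt(93), nonzero, and no other factor vanishes.
The branch terms are analytic at this point.
Hence a pole whose order is the multiplicity, 1.

The point is a pole of order 1.


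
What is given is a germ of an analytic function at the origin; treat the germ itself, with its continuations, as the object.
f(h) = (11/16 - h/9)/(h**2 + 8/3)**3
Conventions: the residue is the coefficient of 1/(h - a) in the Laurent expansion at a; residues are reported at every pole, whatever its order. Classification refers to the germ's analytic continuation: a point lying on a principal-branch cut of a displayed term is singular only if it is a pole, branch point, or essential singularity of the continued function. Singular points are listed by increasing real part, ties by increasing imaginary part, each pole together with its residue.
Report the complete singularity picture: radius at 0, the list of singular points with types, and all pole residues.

Radius of convergence at 0: (2/3)*sqrt(6).
At -((2/3)*sqrt(6))*i: a pole of order 3; residue ((297/65536)*sqrt(6))*i.
At ((2/3)*sqrt(6))*i: a pole of order 3; residue -((297/65536)*sqrt(6))*i.

Denominator factor (h**2 + 8/3)^3: discriminant -32/3, complex-conjugate roots ((2/3)*sqrt(6))*i and -((2/3)*sqrt(6))*i; poles of order 3, moduli (2/3)*sqrt(6) and (2/3)*sqrt(6).
The radius of convergence is the smallest modulus among the singular points: (2/3)*sqrt(6).
The factor h**2 + 8/3 splits as (h - a)(h - a') with a = -((2/3)*sqrt(6))*i, a' = ((2/3)*sqrt(6))*i. At the order-3 pole a set g(h) = (h - a)^3*f(h) = [11/16 - h/9] / (h - a')^3.
Order-3 pole: residue = g''(a)/2; g''(-((2/3)*sqrt(6))*i) = ((297/32768)*sqrt(6))*i, so the residue is ((297/65536)*sqrt(6))*i.
The factor h**2 + 8/3 splits as (h - a)(h - a') with a = ((2/3)*sqrt(6))*i, a' = -((2/3)*sqrt(6))*i. At the order-3 pole a set g(h) = (h - a)^3*f(h) = [11/16 - h/9] / (h - a')^3.
Order-3 pole: residue = g''(a)/2; g''(((2/3)*sqrt(6))*i) = -((297/32768)*sqrt(6))*i, so the residue is -((297/65536)*sqrt(6))*i.
List the singular points by increasing real part (a conjugate pair: the negative imaginary part first).


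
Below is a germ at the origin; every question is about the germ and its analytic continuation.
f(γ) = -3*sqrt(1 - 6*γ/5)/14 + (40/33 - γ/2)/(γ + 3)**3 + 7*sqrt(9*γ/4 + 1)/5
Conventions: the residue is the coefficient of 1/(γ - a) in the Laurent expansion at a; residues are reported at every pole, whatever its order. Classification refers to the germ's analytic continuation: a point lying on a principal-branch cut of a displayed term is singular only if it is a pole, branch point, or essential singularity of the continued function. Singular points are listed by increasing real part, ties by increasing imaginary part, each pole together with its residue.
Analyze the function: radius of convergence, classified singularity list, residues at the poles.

Denominator factor (γ + 3)^3: pole of order 3 at -3, modulus 3.
Branch term (7/5)*sqrt(1 - γ/(-4/9)): its argument vanishes at γ = -4/9, a square-root branch point, modulus 4/9.
Branch term (-3/14)*sqrt(1 - γ/(5/6)): its argument vanishes at γ = 5/6, a square-root branch point, modulus 5/6.
The radius of convergence is the smallest modulus among the singular points: 4/9.
The branch terms are analytic at -3 and contribute nothing to the residue; only the rational part matters.
At the order-3 pole -3 set g(γ) = (γ - (-3))^3*(rational part) = 40/33 - γ/2.
Order-3 pole: residue = g''(a)/2; g''(-3) = 0, so the residue is 0.
List the singular points by increasing real part (a conjugate pair: the negative imaginary part first).

Radius of convergence at 0: 4/9.
At -3: a pole of order 3; residue 0.
At -4/9: an algebraic (square-root) branch point.
At 5/6: an algebraic (square-root) branch point.


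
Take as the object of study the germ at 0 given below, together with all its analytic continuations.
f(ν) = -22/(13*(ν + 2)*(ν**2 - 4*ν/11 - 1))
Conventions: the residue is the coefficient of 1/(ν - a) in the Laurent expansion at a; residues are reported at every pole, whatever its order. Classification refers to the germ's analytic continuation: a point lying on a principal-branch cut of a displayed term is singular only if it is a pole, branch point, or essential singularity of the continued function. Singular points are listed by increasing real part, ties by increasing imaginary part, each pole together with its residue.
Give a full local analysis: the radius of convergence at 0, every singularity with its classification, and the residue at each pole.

Radius of convergence at 0: -2/11 + (5/11)*sqrt(5).
At -2: a pole of order 1; residue -242/533.
At 2/11 - (5/11)*sqrt(5): a pole of order 1; residue 121/533 + (2904/13325)*sqrt(5).
At 2/11 + (5/11)*sqrt(5): a pole of order 1; residue 121/533 - (2904/13325)*sqrt(5).

Denominator factor (ν + 2): pole of order 1 at -2, modulus 2.
Denominator factor (ν**2 - 4*ν/11 - 1): discriminant 500/121, real irrational roots 2/11 + (5/11)*sqrt(5) and 2/11 - (5/11)*sqrt(5); poles of order 1, moduli 2/11 + (5/11)*sqrt(5) and -2/11 + (5/11)*sqrt(5).
The radius of convergence is the smallest modulus among the singular points: -2/11 + (5/11)*sqrt(5).
At the order-1 pole -2 set g(ν) = (ν - (-2))*f(ν) = -22/(13*(ν**2 - 4*ν/11 - 1)).
Simple pole: residue = g(a) at a = -2, which is -242/533.
The factor ν**2 - 4*ν/11 - 1 splits as (ν - a)(ν - a') with a = 2/11 - (5/11)*sqrt(5), a' = 2/11 + (5/11)*sqrt(5). At the order-1 pole a set g(ν) = (ν - a)*f(ν) = [-22/(13*(ν + 2))] / (ν - a').
Simple pole: residue = g(a) at a = 2/11 - (5/11)*sqrt(5), which is 121/533 + (2904/13325)*sqrt(5).
The factor ν**2 - 4*ν/11 - 1 splits as (ν - a)(ν - a') with a = 2/11 + (5/11)*sqrt(5), a' = 2/11 - (5/11)*sqrt(5). At the order-1 pole a set g(ν) = (ν - a)*f(ν) = [-22/(13*(ν + 2))] / (ν - a').
Simple pole: residue = g(a) at a = 2/11 + (5/11)*sqrt(5), which is 121/533 - (2904/13325)*sqrt(5).
List the singular points by increasing real part (a conjugate pair: the negative imaginary part first).


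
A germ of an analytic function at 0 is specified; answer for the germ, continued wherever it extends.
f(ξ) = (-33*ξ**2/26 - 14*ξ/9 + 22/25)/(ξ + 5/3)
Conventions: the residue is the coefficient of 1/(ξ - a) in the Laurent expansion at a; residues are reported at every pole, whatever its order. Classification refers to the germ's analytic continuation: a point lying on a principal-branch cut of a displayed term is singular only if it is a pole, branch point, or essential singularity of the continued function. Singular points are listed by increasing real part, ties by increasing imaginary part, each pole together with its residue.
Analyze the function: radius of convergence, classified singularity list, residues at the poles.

Radius of convergence at 0: 5/3.
At -5/3: a pole of order 1; residue -931/17550.

Denominator factor (ξ + 5/3): pole of order 1 at -5/3, modulus 5/3.
The radius of convergence is the smallest modulus among the singular points: 5/3.
At the order-1 pole -5/3 set g(ξ) = (ξ - (-5/3))*f(ξ) = -33*ξ**2/26 - 14*ξ/9 + 22/25.
Simple pole: residue = g(a) at a = -5/3, which is -931/17550.


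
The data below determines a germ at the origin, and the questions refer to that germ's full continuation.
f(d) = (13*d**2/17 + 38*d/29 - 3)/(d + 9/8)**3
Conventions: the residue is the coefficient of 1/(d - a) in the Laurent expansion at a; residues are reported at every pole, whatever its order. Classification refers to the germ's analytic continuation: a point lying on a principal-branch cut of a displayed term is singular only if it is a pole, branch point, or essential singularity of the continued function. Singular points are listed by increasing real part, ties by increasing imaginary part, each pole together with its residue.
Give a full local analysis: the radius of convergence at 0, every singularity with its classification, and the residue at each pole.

Radius of convergence at 0: 9/8.
At -9/8: a pole of order 3; residue 13/17.

Denominator factor (d + 9/8)^3: pole of order 3 at -9/8, modulus 9/8.
The radius of convergence is the smallest modulus among the singular points: 9/8.
At the order-3 pole -9/8 set g(d) = (d - (-9/8))^3*f(d) = 13*d**2/17 + 38*d/29 - 3.
Order-3 pole: residue = g''(a)/2; g''(-9/8) = 26/17, so the residue is 13/17.


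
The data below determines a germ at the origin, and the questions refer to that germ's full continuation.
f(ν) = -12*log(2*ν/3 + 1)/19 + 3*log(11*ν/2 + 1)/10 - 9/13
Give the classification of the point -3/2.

The term (-12/19)*log(1 - ν/(-3/2)) has argument 1 - -3/2/(-3/2) = 0 at -3/2: a logarithmic (infinitely-sheeted) branch point; the remaining terms are analytic or single-valued there.

The point is a logarithmic branch point.


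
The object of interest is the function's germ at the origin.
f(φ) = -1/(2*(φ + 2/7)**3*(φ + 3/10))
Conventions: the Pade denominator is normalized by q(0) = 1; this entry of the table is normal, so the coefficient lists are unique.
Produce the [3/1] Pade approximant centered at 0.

Taylor coefficients needed (expand at 0): a_0 = -1715/24, a_1 = 142345/144, a_2 = -3692395/432, a_3 = 153260975/2592, a_4 = -11133462725/31104.
Write the denominator as Q(φ) = 1 + q1*φ. Requiring Q*f - P = O(φ^5) with deg P <= 3 kills the coefficients of φ^4..φ^4 in Q*f:
  φ^4: a_4 + q1*a_3 = 0, i.e. -11133462725/31104 + (153260975/2592)*q1 = 0.
Solving this linear system: q1 = 1298363/214476.
The numerator is Q*f truncated at degree 3: P0 = a_0 = -1715/24; P1 = a_1 + q1*a_0 = 317952425/571936; P2 = a_2 + q1*a_1 = -2931897115/1143872; P3 = a_3 + q1*a_2 = 25348065295/3431616.

The Pade approximant has numerator coefficients [-1715/24, 317952425/571936, -2931897115/1143872, 25348065295/3431616]; denominator coefficients [1, 1298363/214476].


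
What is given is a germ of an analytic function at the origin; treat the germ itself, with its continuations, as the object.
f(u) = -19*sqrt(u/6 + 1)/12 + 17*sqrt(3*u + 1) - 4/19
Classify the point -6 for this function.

The point is an algebraic (square-root) branch point.

The term (-19/12)*sqrt(1 - u/(-6)) has argument 1 - -6/(-6) = 0 at -6: a square-root (algebraic, two-sheeted) branch point; the remaining terms are analytic or single-valued there.


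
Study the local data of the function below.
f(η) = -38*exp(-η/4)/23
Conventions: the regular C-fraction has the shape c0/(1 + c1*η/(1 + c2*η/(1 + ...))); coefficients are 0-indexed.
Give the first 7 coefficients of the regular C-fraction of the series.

The regular C-fraction coefficients are [-38/23, 1/4, -1/8, 1/24, -1/24, 1/40, -1/40].

Taylor coefficients (expand at 0): a_0 = -38/23, a_1 = 19/46, a_2 = -19/368, a_3 = 19/4416, a_4 = -19/70656, a_5 = 19/1413120, a_6 = -19/33914880.
c0 = a_0 = -38/23. Peel one level at a time: if S = 1 + c*η/S' with S'(0) = 1, then c is the η-coefficient of S and S' = c*η/(S - 1).
S_1 = c0/f = 1 + (1/4)*η + (1/32)*η^2 + ...; c1 = 1/4.
S_2 = c1*η/(S_1 - 1) = 1 + (-1/8)*η + (1/192)*η^2 + ...; c2 = -1/8.
S_3 = c2*η/(S_2 - 1) = 1 + (1/24)*η + (1/576)*η^2 + ...; c3 = 1/24.
S_4 = c3*η/(S_3 - 1) = 1 + (-1/24)*η + (1/960)*η^2 + ...; c4 = -1/24.
S_5 = c4*η/(S_4 - 1) = 1 + (1/40)*η + (1/1600)*η^2 + ...; c5 = 1/40.
S_6 = c5*η/(S_5 - 1) = 1 + (-1/40)*η + ...; c6 = -1/40.


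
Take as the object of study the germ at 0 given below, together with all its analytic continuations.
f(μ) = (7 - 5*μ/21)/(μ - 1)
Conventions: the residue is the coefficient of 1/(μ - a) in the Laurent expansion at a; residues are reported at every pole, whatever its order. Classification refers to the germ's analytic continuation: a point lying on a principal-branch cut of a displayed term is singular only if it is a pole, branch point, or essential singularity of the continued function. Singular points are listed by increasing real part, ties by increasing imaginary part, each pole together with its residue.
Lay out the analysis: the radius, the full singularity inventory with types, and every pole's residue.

Radius of convergence at 0: 1.
At 1: a pole of order 1; residue 142/21.

Denominator factor (μ - 1): pole of order 1 at 1, modulus 1.
The radius of convergence is the smallest modulus among the singular points: 1.
At the order-1 pole 1 set g(μ) = (μ - (1))*f(μ) = 7 - 5*μ/21.
Simple pole: residue = g(a) at a = 1, which is 142/21.


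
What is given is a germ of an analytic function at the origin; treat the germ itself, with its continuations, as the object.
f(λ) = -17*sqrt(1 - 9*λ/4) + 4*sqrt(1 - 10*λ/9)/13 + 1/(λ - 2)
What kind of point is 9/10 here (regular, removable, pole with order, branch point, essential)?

The point is an algebraic (square-root) branch point.

The term (4/13)*sqrt(1 - λ/(9/10)) has argument 1 - 9/10/(9/10) = 0 at 9/10: a square-root (algebraic, two-sheeted) branch point; the remaining terms are analytic or single-valued there.


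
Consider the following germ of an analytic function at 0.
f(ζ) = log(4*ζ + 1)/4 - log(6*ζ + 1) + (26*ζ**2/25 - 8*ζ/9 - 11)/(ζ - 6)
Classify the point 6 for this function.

The denominator factor ζ - 6 vanishes at 6 and appears to the power 1; the numerator there equals 1583/75, nonzero, and no other factor vanishes.
The branch terms are analytic at this point.
Hence a pole whose order is the multiplicity, 1.

The point is a pole of order 1.


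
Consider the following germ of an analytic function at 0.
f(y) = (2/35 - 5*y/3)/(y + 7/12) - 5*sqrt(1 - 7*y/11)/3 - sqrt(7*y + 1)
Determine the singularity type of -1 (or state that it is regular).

The point is a regular point.

Denominator factors: y + 7/12 = -5/12 at y = -1 — none vanishes.
Branch term sqrt(1 - y/(-1/7)): argument at -1 is -6, nonzero, so -1 is not its branch point (a point on a principal cut is still regular for the continued germ).
Branch term sqrt(1 - y/(11/7)): argument at -1 is 18/11, nonzero, so -1 is not its branch point (a point on a principal cut is still regular for the continued germ).
So the germ continues analytically to -1.


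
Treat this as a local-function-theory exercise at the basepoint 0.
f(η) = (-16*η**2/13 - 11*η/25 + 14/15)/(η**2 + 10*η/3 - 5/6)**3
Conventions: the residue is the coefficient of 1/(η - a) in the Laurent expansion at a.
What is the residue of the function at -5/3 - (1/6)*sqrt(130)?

The residue is (513/2856100)*sqrt(130).

The factor η**2 + 10*η/3 - 5/6 splits as (η - a)(η - a') with a = -5/3 - (1/6)*sqrt(130), a' = -5/3 + (1/6)*sqrt(130). At the order-3 pole a set g(η) = (η - a)^3*f(η) = [-16*η**2/13 - 11*η/25 + 14/15] / (η - a')^3.
Order-3 pole: residue = g''(a)/2; g''(-5/3 - (1/6)*sqrt(130)) = (513/1428050)*sqrt(130), so the residue is (513/2856100)*sqrt(130).


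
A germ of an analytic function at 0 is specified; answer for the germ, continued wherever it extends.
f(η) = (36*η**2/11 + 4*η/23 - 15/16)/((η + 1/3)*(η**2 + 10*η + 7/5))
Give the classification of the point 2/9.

Denominator factors: η**2 + 10*η + 7/5 = 1487/405 at η = 2/9; η + 1/3 = 5/9 at η = 2/9 — none vanishes.
So the germ continues analytically to 2/9.

The point is a regular point.


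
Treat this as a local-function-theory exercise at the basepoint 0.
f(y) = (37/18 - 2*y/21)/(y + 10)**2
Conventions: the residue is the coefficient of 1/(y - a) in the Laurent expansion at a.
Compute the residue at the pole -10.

At the order-2 pole -10 set g(y) = (y - (-10))^2*f(y) = 37/18 - 2*y/21.
Order-2 pole: residue = g'(a); g'(-10) = -2/21, so the residue is -2/21.

The residue is -2/21.


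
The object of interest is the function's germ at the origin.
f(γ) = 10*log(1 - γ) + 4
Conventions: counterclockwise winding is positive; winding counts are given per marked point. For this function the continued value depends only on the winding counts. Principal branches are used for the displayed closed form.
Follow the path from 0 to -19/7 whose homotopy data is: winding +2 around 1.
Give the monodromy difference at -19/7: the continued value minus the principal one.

Continued minus principal equals (40)*pi*i.

The rational part is single-valued and drops out of the difference; each branch term changes only by its own monodromy.
(10)*log(1 - γ/(1)): each positive loop around 1 adds 2*pi*i to the log, so winding +2 contributes (10)*(2)*2*pi*i = (40)*pi*i.
Summing the contributions at γ = -19/7 gives (40)*pi*i.


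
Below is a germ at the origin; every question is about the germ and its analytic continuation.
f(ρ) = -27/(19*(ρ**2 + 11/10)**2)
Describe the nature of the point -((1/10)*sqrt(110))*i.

The denominator factor ρ**2 + 11/10 vanishes at -((1/10)*sqrt(110))*i and appears to the power 2; the numerator there equals -27/19, nonzero, and no other factor vanishes.
Hence a pole whose order is the multiplicity, 2.

The point is a pole of order 2.


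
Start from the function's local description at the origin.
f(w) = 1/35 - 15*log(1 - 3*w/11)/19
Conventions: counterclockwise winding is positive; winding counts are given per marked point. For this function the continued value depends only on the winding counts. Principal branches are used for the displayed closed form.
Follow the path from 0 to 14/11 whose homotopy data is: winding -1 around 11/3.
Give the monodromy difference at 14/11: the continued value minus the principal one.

Continued minus principal equals (30/19)*pi*i.

The rational part is single-valued and drops out of the difference; each branch term changes only by its own monodromy.
(-15/19)*log(1 - w/(11/3)): each positive loop around 11/3 adds 2*pi*i to the log, so winding -1 contributes (-15/19)*(-1)*2*pi*i = (30/19)*pi*i.
Summing the contributions at w = 14/11 gives (30/19)*pi*i.


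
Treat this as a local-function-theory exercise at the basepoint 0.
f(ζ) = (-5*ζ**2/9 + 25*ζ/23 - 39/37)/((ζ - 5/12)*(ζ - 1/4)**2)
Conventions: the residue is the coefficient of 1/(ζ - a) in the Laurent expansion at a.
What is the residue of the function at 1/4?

The residue is 250789/10212.

At the order-2 pole 1/4 set g(ζ) = (ζ - (1/4))^2*f(ζ) = (-5*ζ**2/9 + 25*ζ/23 - 39/37)/(ζ - 5/12).
Order-2 pole: residue = g'(a); g'(1/4) = 250789/10212, so the residue is 250789/10212.


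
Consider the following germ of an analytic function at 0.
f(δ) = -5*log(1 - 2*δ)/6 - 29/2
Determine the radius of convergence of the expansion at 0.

The radius of convergence is 1/2.

Branch term (-5/6)*log(1 - δ/(1/2)): its argument vanishes at δ = 1/2, a logarithmic branch point, modulus 1/2.
The radius of convergence is the smallest modulus among the singular points: 1/2.


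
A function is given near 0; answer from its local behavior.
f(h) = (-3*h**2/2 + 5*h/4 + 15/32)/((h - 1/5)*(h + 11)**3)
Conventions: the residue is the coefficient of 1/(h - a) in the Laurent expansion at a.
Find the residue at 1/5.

The residue is 2635/5619712.

At the order-1 pole 1/5 set g(h) = (h - (1/5))*f(h) = (-3*h**2/2 + 5*h/4 + 15/32)/(h + 11)**3.
Simple pole: residue = g(a) at a = 1/5, which is 2635/5619712.


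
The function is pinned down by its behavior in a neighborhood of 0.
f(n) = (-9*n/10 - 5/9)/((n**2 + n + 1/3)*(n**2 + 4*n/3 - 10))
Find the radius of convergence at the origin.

The radius of convergence is (1/3)*sqrt(3).

Denominator factor (n**2 + 4*n/3 - 10): discriminant 376/9, real irrational roots -2/3 + (1/3)*sqrt(94) and -2/3 - (1/3)*sqrt(94); poles of order 1, moduli -2/3 + (1/3)*sqrt(94) and 2/3 + (1/3)*sqrt(94).
Denominator factor (n**2 + n + 1/3): discriminant -1/3, complex-conjugate roots (-1/2) + ((1/6)*sqrt(3))*i and (-1/2) - ((1/6)*sqrt(3))*i; poles of order 1, moduli (1/3)*sqrt(3) and (1/3)*sqrt(3).
The radius of convergence is the smallest modulus among the singular points: (1/3)*sqrt(3).


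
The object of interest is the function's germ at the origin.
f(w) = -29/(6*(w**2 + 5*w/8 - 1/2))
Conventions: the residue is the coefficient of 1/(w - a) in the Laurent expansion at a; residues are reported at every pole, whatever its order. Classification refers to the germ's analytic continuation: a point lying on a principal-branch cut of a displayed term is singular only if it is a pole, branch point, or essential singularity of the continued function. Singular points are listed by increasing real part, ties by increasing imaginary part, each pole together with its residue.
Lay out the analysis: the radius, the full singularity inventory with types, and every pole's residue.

Radius of convergence at 0: -5/16 + (3/16)*sqrt(17).
At -5/16 - (3/16)*sqrt(17): a pole of order 1; residue (116/153)*sqrt(17).
At -5/16 + (3/16)*sqrt(17): a pole of order 1; residue -(116/153)*sqrt(17).

Denominator factor (w**2 + 5*w/8 - 1/2): discriminant 153/64, real irrational roots -5/16 + (3/16)*sqrt(17) and -5/16 - (3/16)*sqrt(17); poles of order 1, moduli -5/16 + (3/16)*sqrt(17) and 5/16 + (3/16)*sqrt(17).
The radius of convergence is the smallest modulus among the singular points: -5/16 + (3/16)*sqrt(17).
The factor w**2 + 5*w/8 - 1/2 splits as (w - a)(w - a') with a = -5/16 - (3/16)*sqrt(17), a' = -5/16 + (3/16)*sqrt(17). At the order-1 pole a set g(w) = (w - a)*f(w) = [-29/6] / (w - a').
Simple pole: residue = g(a) at a = -5/16 - (3/16)*sqrt(17), which is (116/153)*sqrt(17).
The factor w**2 + 5*w/8 - 1/2 splits as (w - a)(w - a') with a = -5/16 + (3/16)*sqrt(17), a' = -5/16 - (3/16)*sqrt(17). At the order-1 pole a set g(w) = (w - a)*f(w) = [-29/6] / (w - a').
Simple pole: residue = g(a) at a = -5/16 + (3/16)*sqrt(17), which is -(116/153)*sqrt(17).
List the singular points by increasing real part (a conjugate pair: the negative imaginary part first).


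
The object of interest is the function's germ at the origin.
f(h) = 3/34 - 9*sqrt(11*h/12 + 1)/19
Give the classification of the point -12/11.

The term (-9/19)*sqrt(1 - h/(-12/11)) has argument 1 - -12/11/(-12/11) = 0 at -12/11: a square-root (algebraic, two-sheeted) branch point; the remaining terms are analytic or single-valued there.

The point is an algebraic (square-root) branch point.


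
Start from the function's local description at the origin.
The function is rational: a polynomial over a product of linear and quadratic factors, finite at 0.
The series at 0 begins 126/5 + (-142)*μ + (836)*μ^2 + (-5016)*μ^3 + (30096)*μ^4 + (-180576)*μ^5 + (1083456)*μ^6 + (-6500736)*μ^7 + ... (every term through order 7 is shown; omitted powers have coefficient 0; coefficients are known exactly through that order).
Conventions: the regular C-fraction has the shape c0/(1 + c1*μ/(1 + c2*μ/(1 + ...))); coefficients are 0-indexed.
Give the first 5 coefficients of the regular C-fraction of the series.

The regular C-fraction coefficients are [126/5, 355/63, 1129/4473, 210672/80159, -2840/1129].

Taylor coefficients (read off): a_0 = 126/5, a_1 = -142, a_2 = 836, a_3 = -5016, a_4 = 30096.
c0 = a_0 = 126/5. Peel one level at a time: if S = 1 + c*μ/S' with S'(0) = 1, then c is the μ-coefficient of S and S' = c*μ/(S - 1).
S_1 = c0/f = 1 + (355/63)*μ + (-5645/3969)*μ^2 + ...; c1 = 355/63.
S_2 = c1*μ/(S_1 - 1) = 1 + (1129/4473)*μ + (-3344/5041)*μ^2 + ...; c2 = 1129/4473.
S_3 = c2*μ/(S_2 - 1) = 1 + (210672/80159)*μ + (8426880/1274641)*μ^2 + ...; c3 = 210672/80159.
S_4 = c3*μ/(S_3 - 1) = 1 + (-2840/1129)*μ + ...; c4 = -2840/1129.


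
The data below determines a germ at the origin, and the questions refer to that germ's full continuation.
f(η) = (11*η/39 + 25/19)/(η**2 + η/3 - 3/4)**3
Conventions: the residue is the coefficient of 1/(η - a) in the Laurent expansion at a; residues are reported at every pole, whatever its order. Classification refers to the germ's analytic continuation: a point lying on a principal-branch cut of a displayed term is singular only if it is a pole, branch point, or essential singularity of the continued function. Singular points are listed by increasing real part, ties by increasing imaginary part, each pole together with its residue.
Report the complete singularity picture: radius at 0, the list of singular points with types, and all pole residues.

Radius of convergence at 0: -1/6 + (1/3)*sqrt(7).
At -1/6 - (1/3)*sqrt(7): a pole of order 3; residue -(456921/2711072)*sqrt(7).
At -1/6 + (1/3)*sqrt(7): a pole of order 3; residue (456921/2711072)*sqrt(7).

Denominator factor (η**2 + η/3 - 3/4)^3: discriminant 28/9, real irrational roots -1/6 + (1/3)*sqrt(7) and -1/6 - (1/3)*sqrt(7); poles of order 3, moduli -1/6 + (1/3)*sqrt(7) and 1/6 + (1/3)*sqrt(7).
The radius of convergence is the smallest modulus among the singular points: -1/6 + (1/3)*sqrt(7).
The factor η**2 + η/3 - 3/4 splits as (η - a)(η - a') with a = -1/6 - (1/3)*sqrt(7), a' = -1/6 + (1/3)*sqrt(7). At the order-3 pole a set g(η) = (η - a)^3*f(η) = [11*η/39 + 25/19] / (η - a')^3.
Order-3 pole: residue = g''(a)/2; g''(-1/6 - (1/3)*sqrt(7)) = -(456921/1355536)*sqrt(7), so the residue is -(456921/2711072)*sqrt(7).
The factor η**2 + η/3 - 3/4 splits as (η - a)(η - a') with a = -1/6 + (1/3)*sqrt(7), a' = -1/6 - (1/3)*sqrt(7). At the order-3 pole a set g(η) = (η - a)^3*f(η) = [11*η/39 + 25/19] / (η - a')^3.
Order-3 pole: residue = g''(a)/2; g''(-1/6 + (1/3)*sqrt(7)) = (456921/1355536)*sqrt(7), so the residue is (456921/2711072)*sqrt(7).
List the singular points by increasing real part (a conjugate pair: the negative imaginary part first).


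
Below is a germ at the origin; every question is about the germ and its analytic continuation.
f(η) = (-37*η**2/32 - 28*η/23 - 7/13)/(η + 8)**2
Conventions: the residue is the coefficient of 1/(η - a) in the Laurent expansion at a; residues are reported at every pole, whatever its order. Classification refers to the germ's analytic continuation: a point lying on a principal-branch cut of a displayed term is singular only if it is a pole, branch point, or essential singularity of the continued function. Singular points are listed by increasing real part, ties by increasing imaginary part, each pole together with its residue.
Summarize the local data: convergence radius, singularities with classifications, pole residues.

Denominator factor (η + 8)^2: pole of order 2 at -8, modulus 8.
The radius of convergence is the smallest modulus among the singular points: 8.
At the order-2 pole -8 set g(η) = (η - (-8))^2*f(η) = -37*η**2/32 - 28*η/23 - 7/13.
Order-2 pole: residue = g'(a); g'(-8) = 795/46, so the residue is 795/46.

Radius of convergence at 0: 8.
At -8: a pole of order 2; residue 795/46.


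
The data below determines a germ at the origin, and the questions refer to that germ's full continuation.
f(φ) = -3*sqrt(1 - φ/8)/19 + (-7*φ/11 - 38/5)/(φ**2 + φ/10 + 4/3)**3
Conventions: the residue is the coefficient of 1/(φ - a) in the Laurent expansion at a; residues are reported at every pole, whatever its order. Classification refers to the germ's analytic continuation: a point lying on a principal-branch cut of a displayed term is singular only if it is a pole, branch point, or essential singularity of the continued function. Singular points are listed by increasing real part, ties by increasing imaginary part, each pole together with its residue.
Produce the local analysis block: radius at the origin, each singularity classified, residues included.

Radius of convergence at 0: (2/3)*sqrt(3).
At (-1/20) - ((1/60)*sqrt(4791))*i: a pole of order 3; residue -((449550000/44803034903)*sqrt(4791))*i.
At (-1/20) + ((1/60)*sqrt(4791))*i: a pole of order 3; residue ((449550000/44803034903)*sqrt(4791))*i.
At 8: an algebraic (square-root) branch point.

Denominator factor (φ**2 + φ/10 + 4/3)^3: discriminant -1597/300, complex-conjugate roots (-1/20) + ((1/60)*sqrt(4791))*i and (-1/20) - ((1/60)*sqrt(4791))*i; poles of order 3, moduli (2/3)*sqrt(3) and (2/3)*sqrt(3).
Branch term (-3/19)*sqrt(1 - φ/(8)): its argument vanishes at φ = 8, a square-root branch point, modulus 8.
The radius of convergence is the smallest modulus among the singular points: (2/3)*sqrt(3).
The branch term is analytic at (-1/20) - ((1/60)*sqrt(4791))*i and contributes nothing to the residue; only the rational part matters.
The factor φ**2 + φ/10 + 4/3 splits as (φ - a)(φ - a') with a = (-1/20) - ((1/60)*sqrt(4791))*i, a' = (-1/20) + ((1/60)*sqrt(4791))*i. At the order-3 pole a set g(φ) = (φ - a)^3*(rational part) = [-7*φ/11 - 38/5] / (φ - a')^3.
Order-3 pole: residue = g''(a)/2; g''((-1/20) - ((1/60)*sqrt(4791))*i) = -((899100000/44803034903)*sqrt(4791))*i, so the residue is -((449550000/44803034903)*sqrt(4791))*i.
The branch term is analytic at (-1/20) + ((1/60)*sqrt(4791))*i and contributes nothing to the residue; only the rational part matters.
The factor φ**2 + φ/10 + 4/3 splits as (φ - a)(φ - a') with a = (-1/20) + ((1/60)*sqrt(4791))*i, a' = (-1/20) - ((1/60)*sqrt(4791))*i. At the order-3 pole a set g(φ) = (φ - a)^3*(rational part) = [-7*φ/11 - 38/5] / (φ - a')^3.
Order-3 pole: residue = g''(a)/2; g''((-1/20) + ((1/60)*sqrt(4791))*i) = ((899100000/44803034903)*sqrt(4791))*i, so the residue is ((449550000/44803034903)*sqrt(4791))*i.
List the singular points by increasing real part (a conjugate pair: the negative imaginary part first).


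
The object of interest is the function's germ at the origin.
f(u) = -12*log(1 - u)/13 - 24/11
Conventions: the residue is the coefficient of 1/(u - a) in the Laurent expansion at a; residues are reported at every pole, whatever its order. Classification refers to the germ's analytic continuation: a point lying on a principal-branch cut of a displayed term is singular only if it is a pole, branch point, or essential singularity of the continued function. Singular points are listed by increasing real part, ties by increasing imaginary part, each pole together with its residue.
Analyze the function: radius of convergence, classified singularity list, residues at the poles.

Radius of convergence at 0: 1.
At 1: a logarithmic branch point.

Branch term (-12/13)*log(1 - u/(1)): its argument vanishes at u = 1, a logarithmic branch point, modulus 1.
The radius of convergence is the smallest modulus among the singular points: 1.


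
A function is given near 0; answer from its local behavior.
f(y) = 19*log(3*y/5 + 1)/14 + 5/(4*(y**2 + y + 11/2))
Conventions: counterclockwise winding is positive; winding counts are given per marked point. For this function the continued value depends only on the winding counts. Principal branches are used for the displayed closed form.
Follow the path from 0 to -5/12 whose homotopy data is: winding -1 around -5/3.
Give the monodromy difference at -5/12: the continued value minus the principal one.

The rational part is single-valued and drops out of the difference; each branch term changes only by its own monodromy.
(19/14)*log(1 - y/(-5/3)): each positive loop around -5/3 adds 2*pi*i to the log, so winding -1 contributes (19/14)*(-1)*2*pi*i = -(19/7)*pi*i.
Summing the contributions at y = -5/12 gives -(19/7)*pi*i.

Continued minus principal equals -(19/7)*pi*i.


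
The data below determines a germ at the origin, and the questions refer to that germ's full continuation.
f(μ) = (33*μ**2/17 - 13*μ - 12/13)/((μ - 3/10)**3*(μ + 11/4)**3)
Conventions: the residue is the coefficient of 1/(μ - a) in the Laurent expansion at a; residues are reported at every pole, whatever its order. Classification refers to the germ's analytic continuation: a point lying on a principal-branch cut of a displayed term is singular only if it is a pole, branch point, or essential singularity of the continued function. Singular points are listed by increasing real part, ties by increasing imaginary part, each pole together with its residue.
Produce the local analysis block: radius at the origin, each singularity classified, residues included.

Denominator factor (μ - 3/10)^3: pole of order 3 at 3/10, modulus 3/10.
Denominator factor (μ + 11/4)^3: pole of order 3 at -11/4, modulus 11/4.
The radius of convergence is the smallest modulus among the singular points: 3/10.
At the order-3 pole -11/4 set g(μ) = (μ - (-11/4))^3*f(μ) = (33*μ**2/17 - 13*μ - 12/13)/(μ - 3/10)**3.
Order-3 pole: residue = g''(a)/2; g''(-11/4) = -139262544000/186655782521, so the residue is -69631272000/186655782521.
At the order-3 pole 3/10 set g(μ) = (μ - (3/10))^3*f(μ) = (33*μ**2/17 - 13*μ - 12/13)/(μ + 11/4)**3.
Order-3 pole: residue = g''(a)/2; g''(3/10) = 139262544000/186655782521, so the residue is 69631272000/186655782521.
List the singular points by increasing real part (a conjugate pair: the negative imaginary part first).

Radius of convergence at 0: 3/10.
At -11/4: a pole of order 3; residue -69631272000/186655782521.
At 3/10: a pole of order 3; residue 69631272000/186655782521.
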